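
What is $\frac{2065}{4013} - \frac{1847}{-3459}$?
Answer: $\frac{14554846}{13880967} \approx 1.0485$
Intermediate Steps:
$\frac{2065}{4013} - \frac{1847}{-3459} = 2065 \cdot \frac{1}{4013} - - \frac{1847}{3459} = \frac{2065}{4013} + \frac{1847}{3459} = \frac{14554846}{13880967}$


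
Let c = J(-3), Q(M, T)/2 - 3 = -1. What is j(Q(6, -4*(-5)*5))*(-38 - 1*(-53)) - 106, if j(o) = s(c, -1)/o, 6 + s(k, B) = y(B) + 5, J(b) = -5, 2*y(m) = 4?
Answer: -409/4 ≈ -102.25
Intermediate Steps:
y(m) = 2 (y(m) = (1/2)*4 = 2)
Q(M, T) = 4 (Q(M, T) = 6 + 2*(-1) = 6 - 2 = 4)
c = -5
s(k, B) = 1 (s(k, B) = -6 + (2 + 5) = -6 + 7 = 1)
j(o) = 1/o
j(Q(6, -4*(-5)*5))*(-38 - 1*(-53)) - 106 = (-38 - 1*(-53))/4 - 106 = (-38 + 53)/4 - 106 = (1/4)*15 - 106 = 15/4 - 106 = -409/4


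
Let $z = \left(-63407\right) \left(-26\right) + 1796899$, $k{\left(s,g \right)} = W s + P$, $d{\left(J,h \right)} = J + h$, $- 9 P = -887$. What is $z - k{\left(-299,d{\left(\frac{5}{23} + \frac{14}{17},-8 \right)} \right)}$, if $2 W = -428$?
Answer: $\frac{30432568}{9} \approx 3.3814 \cdot 10^{6}$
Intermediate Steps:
$P = \frac{887}{9}$ ($P = \left(- \frac{1}{9}\right) \left(-887\right) = \frac{887}{9} \approx 98.556$)
$W = -214$ ($W = \frac{1}{2} \left(-428\right) = -214$)
$k{\left(s,g \right)} = \frac{887}{9} - 214 s$ ($k{\left(s,g \right)} = - 214 s + \frac{887}{9} = \frac{887}{9} - 214 s$)
$z = 3445481$ ($z = 1648582 + 1796899 = 3445481$)
$z - k{\left(-299,d{\left(\frac{5}{23} + \frac{14}{17},-8 \right)} \right)} = 3445481 - \left(\frac{887}{9} - -63986\right) = 3445481 - \left(\frac{887}{9} + 63986\right) = 3445481 - \frac{576761}{9} = \frac{30432568}{9}$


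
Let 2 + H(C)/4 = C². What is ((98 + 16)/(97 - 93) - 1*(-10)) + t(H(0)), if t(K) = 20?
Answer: 117/2 ≈ 58.500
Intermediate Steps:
H(C) = -8 + 4*C²
((98 + 16)/(97 - 93) - 1*(-10)) + t(H(0)) = ((98 + 16)/(97 - 93) - 1*(-10)) + 20 = (114/4 + 10) + 20 = (114*(¼) + 10) + 20 = (57/2 + 10) + 20 = 77/2 + 20 = 117/2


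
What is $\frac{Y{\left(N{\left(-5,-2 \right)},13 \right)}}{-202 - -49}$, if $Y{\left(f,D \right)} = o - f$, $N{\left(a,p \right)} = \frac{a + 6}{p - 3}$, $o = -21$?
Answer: $\frac{104}{765} \approx 0.13595$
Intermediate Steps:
$N{\left(a,p \right)} = \frac{6 + a}{-3 + p}$
$Y{\left(f,D \right)} = -21 - f$
$\frac{Y{\left(N{\left(-5,-2 \right)},13 \right)}}{-202 - -49} = \frac{-21 - \frac{6 - 5}{-3 - 2}}{-202 - -49} = \frac{-21 - \frac{1}{-5} \cdot 1}{-202 + 49} = \frac{-21 - \left(- \frac{1}{5}\right) 1}{-153} = \left(-21 - - \frac{1}{5}\right) \left(- \frac{1}{153}\right) = \left(-21 + \frac{1}{5}\right) \left(- \frac{1}{153}\right) = \left(- \frac{104}{5}\right) \left(- \frac{1}{153}\right) = \frac{104}{765}$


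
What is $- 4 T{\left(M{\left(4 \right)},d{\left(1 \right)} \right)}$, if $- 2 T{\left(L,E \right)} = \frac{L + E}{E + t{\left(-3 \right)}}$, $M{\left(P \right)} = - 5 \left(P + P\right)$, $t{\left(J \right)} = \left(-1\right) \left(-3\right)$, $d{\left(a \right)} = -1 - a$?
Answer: $-84$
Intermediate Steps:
$t{\left(J \right)} = 3$
$M{\left(P \right)} = - 10 P$ ($M{\left(P \right)} = - 5 \cdot 2 P = - 10 P$)
$T{\left(L,E \right)} = - \frac{E + L}{2 \left(3 + E\right)}$ ($T{\left(L,E \right)} = - \frac{\left(L + E\right) \frac{1}{E + 3}}{2} = - \frac{\left(E + L\right) \frac{1}{3 + E}}{2} = - \frac{\frac{1}{3 + E} \left(E + L\right)}{2} = - \frac{E + L}{2 \left(3 + E\right)}$)
$- 4 T{\left(M{\left(4 \right)},d{\left(1 \right)} \right)} = - 4 \frac{- (-1 - 1) - \left(-10\right) 4}{2 \left(3 - 2\right)} = - 4 \frac{- (-1 - 1) - -40}{2 \left(3 - 2\right)} = - 4 \frac{\left(-1\right) \left(-2\right) + 40}{2 \left(3 - 2\right)} = - 4 \frac{2 + 40}{2 \cdot 1} = - 4 \cdot \frac{1}{2} \cdot 1 \cdot 42 = \left(-4\right) 21 = -84$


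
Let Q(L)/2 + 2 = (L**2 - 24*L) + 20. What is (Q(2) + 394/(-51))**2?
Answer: 9278116/2601 ≈ 3567.1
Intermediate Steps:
Q(L) = 36 - 48*L + 2*L**2 (Q(L) = -4 + 2*((L**2 - 24*L) + 20) = -4 + 2*(20 + L**2 - 24*L) = -4 + (40 - 48*L + 2*L**2) = 36 - 48*L + 2*L**2)
(Q(2) + 394/(-51))**2 = ((36 - 48*2 + 2*2**2) + 394/(-51))**2 = ((36 - 96 + 2*4) + 394*(-1/51))**2 = ((36 - 96 + 8) - 394/51)**2 = (-52 - 394/51)**2 = (-3046/51)**2 = 9278116/2601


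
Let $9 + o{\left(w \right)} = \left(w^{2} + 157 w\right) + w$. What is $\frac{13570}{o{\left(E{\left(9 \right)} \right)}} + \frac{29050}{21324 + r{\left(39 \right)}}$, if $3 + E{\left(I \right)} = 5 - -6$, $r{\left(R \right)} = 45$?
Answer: $\frac{328294280}{28185711} \approx 11.648$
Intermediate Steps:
$E{\left(I \right)} = 8$ ($E{\left(I \right)} = -3 + \left(5 - -6\right) = -3 + \left(5 + 6\right) = -3 + 11 = 8$)
$o{\left(w \right)} = -9 + w^{2} + 158 w$ ($o{\left(w \right)} = -9 + \left(\left(w^{2} + 157 w\right) + w\right) = -9 + \left(w^{2} + 158 w\right) = -9 + w^{2} + 158 w$)
$\frac{13570}{o{\left(E{\left(9 \right)} \right)}} + \frac{29050}{21324 + r{\left(39 \right)}} = \frac{13570}{-9 + 8^{2} + 158 \cdot 8} + \frac{29050}{21324 + 45} = \frac{13570}{-9 + 64 + 1264} + \frac{29050}{21369} = \frac{13570}{1319} + 29050 \cdot \frac{1}{21369} = 13570 \cdot \frac{1}{1319} + \frac{29050}{21369} = \frac{13570}{1319} + \frac{29050}{21369} = \frac{328294280}{28185711}$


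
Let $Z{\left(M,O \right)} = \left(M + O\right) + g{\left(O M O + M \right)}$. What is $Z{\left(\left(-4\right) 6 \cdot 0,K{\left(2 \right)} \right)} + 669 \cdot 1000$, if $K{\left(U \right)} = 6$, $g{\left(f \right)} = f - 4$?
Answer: $669002$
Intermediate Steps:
$g{\left(f \right)} = -4 + f$
$Z{\left(M,O \right)} = -4 + O + 2 M + M O^{2}$ ($Z{\left(M,O \right)} = \left(M + O\right) - \left(4 - M - O M O\right) = \left(M + O\right) - \left(4 - M - M O O\right) = \left(M + O\right) - \left(4 - M - M O^{2}\right) = \left(M + O\right) + \left(-4 + M + M O^{2}\right) = -4 + O + 2 M + M O^{2}$)
$Z{\left(\left(-4\right) 6 \cdot 0,K{\left(2 \right)} \right)} + 669 \cdot 1000 = \left(-4 + \left(-4\right) 6 \cdot 0 + 6 + \left(-4\right) 6 \cdot 0 \left(1 + 6^{2}\right)\right) + 669 \cdot 1000 = \left(-4 - 0 + 6 + \left(-24\right) 0 \left(1 + 36\right)\right) + 669000 = \left(-4 + 0 + 6 + 0 \cdot 37\right) + 669000 = \left(-4 + 0 + 6 + 0\right) + 669000 = 2 + 669000 = 669002$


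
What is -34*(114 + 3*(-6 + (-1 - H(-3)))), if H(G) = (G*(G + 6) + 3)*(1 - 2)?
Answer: -2550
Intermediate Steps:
H(G) = -3 - G*(6 + G) (H(G) = (G*(6 + G) + 3)*(-1) = (3 + G*(6 + G))*(-1) = -3 - G*(6 + G))
-34*(114 + 3*(-6 + (-1 - H(-3)))) = -34*(114 + 3*(-6 + (-1 - (-3 - 1*(-3)² - 6*(-3))))) = -34*(114 + 3*(-6 + (-1 - (-3 - 1*9 + 18)))) = -34*(114 + 3*(-6 + (-1 - (-3 - 9 + 18)))) = -34*(114 + 3*(-6 + (-1 - 1*6))) = -34*(114 + 3*(-6 + (-1 - 6))) = -34*(114 + 3*(-6 - 7)) = -34*(114 + 3*(-13)) = -34*(114 - 39) = -34*75 = -2550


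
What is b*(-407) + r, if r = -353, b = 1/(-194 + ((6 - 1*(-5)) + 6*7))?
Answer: -49366/141 ≈ -350.11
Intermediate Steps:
b = -1/141 (b = 1/(-194 + ((6 + 5) + 42)) = 1/(-194 + (11 + 42)) = 1/(-194 + 53) = 1/(-141) = -1/141 ≈ -0.0070922)
b*(-407) + r = -1/141*(-407) - 353 = 407/141 - 353 = -49366/141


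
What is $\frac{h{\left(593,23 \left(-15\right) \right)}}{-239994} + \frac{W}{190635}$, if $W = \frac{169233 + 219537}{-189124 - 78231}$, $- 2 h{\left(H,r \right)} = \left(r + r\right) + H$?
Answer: $- \frac{342028354399}{1630910279823660} \approx -0.00020972$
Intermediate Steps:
$h{\left(H,r \right)} = - r - \frac{H}{2}$ ($h{\left(H,r \right)} = - \frac{\left(r + r\right) + H}{2} = - \frac{2 r + H}{2} = - \frac{H + 2 r}{2} = - r - \frac{H}{2}$)
$W = - \frac{77754}{53471}$ ($W = \frac{388770}{-267355} = 388770 \left(- \frac{1}{267355}\right) = - \frac{77754}{53471} \approx -1.4541$)
$\frac{h{\left(593,23 \left(-15\right) \right)}}{-239994} + \frac{W}{190635} = \frac{- 23 \left(-15\right) - \frac{593}{2}}{-239994} - \frac{77754}{53471 \cdot 190635} = \left(\left(-1\right) \left(-345\right) - \frac{593}{2}\right) \left(- \frac{1}{239994}\right) - \frac{25918}{3397814695} = \left(345 - \frac{593}{2}\right) \left(- \frac{1}{239994}\right) - \frac{25918}{3397814695} = \frac{97}{2} \left(- \frac{1}{239994}\right) - \frac{25918}{3397814695} = - \frac{97}{479988} - \frac{25918}{3397814695} = - \frac{342028354399}{1630910279823660}$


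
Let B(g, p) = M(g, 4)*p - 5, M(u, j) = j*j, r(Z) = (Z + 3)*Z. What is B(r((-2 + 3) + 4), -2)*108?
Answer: -3996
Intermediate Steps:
r(Z) = Z*(3 + Z) (r(Z) = (3 + Z)*Z = Z*(3 + Z))
M(u, j) = j²
B(g, p) = -5 + 16*p (B(g, p) = 4²*p - 5 = 16*p - 5 = -5 + 16*p)
B(r((-2 + 3) + 4), -2)*108 = (-5 + 16*(-2))*108 = (-5 - 32)*108 = -37*108 = -3996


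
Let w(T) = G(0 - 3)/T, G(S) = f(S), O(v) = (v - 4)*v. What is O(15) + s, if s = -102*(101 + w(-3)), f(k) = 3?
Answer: -10035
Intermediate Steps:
O(v) = v*(-4 + v) (O(v) = (-4 + v)*v = v*(-4 + v))
G(S) = 3
w(T) = 3/T
s = -10200 (s = -102*(101 + 3/(-3)) = -102*(101 + 3*(-1/3)) = -102*(101 - 1) = -102*100 = -10200)
O(15) + s = 15*(-4 + 15) - 10200 = 15*11 - 10200 = 165 - 10200 = -10035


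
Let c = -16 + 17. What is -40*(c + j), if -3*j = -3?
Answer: -80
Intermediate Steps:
j = 1 (j = -⅓*(-3) = 1)
c = 1
-40*(c + j) = -40*(1 + 1) = -40*2 = -80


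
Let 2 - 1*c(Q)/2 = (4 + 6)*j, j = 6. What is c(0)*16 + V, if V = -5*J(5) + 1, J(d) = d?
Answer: -1880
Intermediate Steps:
c(Q) = -116 (c(Q) = 4 - 2*(4 + 6)*6 = 4 - 20*6 = 4 - 2*60 = 4 - 120 = -116)
V = -24 (V = -5*5 + 1 = -25 + 1 = -24)
c(0)*16 + V = -116*16 - 24 = -1856 - 24 = -1880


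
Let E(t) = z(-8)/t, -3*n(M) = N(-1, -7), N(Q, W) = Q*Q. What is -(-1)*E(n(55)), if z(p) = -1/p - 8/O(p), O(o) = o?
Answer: -27/8 ≈ -3.3750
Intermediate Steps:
N(Q, W) = Q²
z(p) = -9/p (z(p) = -1/p - 8/p = -9/p)
n(M) = -⅓ (n(M) = -⅓*(-1)² = -⅓*1 = -⅓)
E(t) = 9/(8*t) (E(t) = (-9/(-8))/t = (-9*(-⅛))/t = 9/(8*t))
-(-1)*E(n(55)) = -(-1)*9/(8*(-⅓)) = -(-1)*(9/8)*(-3) = -(-1)*(-27)/8 = -1*27/8 = -27/8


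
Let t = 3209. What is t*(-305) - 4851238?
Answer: -5829983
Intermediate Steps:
t*(-305) - 4851238 = 3209*(-305) - 4851238 = -978745 - 4851238 = -5829983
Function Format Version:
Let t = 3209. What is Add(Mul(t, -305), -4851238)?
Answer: -5829983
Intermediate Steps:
Add(Mul(t, -305), -4851238) = Add(Mul(3209, -305), -4851238) = Add(-978745, -4851238) = -5829983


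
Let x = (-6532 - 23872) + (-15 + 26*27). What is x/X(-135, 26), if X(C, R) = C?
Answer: 29717/135 ≈ 220.13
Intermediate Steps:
x = -29717 (x = -30404 + (-15 + 702) = -30404 + 687 = -29717)
x/X(-135, 26) = -29717/(-135) = -29717*(-1/135) = 29717/135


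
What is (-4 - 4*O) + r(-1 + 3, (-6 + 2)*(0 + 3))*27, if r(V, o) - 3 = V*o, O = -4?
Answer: -555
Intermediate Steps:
r(V, o) = 3 + V*o
(-4 - 4*O) + r(-1 + 3, (-6 + 2)*(0 + 3))*27 = (-4 - 4*(-4)) + (3 + (-1 + 3)*((-6 + 2)*(0 + 3)))*27 = (-4 + 16) + (3 + 2*(-4*3))*27 = 12 + (3 + 2*(-12))*27 = 12 + (3 - 24)*27 = 12 - 21*27 = 12 - 567 = -555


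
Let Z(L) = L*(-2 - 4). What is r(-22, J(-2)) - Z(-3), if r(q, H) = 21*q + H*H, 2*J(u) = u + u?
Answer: -476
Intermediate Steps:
J(u) = u (J(u) = (u + u)/2 = (2*u)/2 = u)
Z(L) = -6*L (Z(L) = L*(-6) = -6*L)
r(q, H) = H² + 21*q (r(q, H) = 21*q + H² = H² + 21*q)
r(-22, J(-2)) - Z(-3) = ((-2)² + 21*(-22)) - (-6)*(-3) = (4 - 462) - 1*18 = -458 - 18 = -476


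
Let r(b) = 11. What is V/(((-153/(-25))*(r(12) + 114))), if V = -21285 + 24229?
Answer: 2944/765 ≈ 3.8484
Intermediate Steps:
V = 2944
V/(((-153/(-25))*(r(12) + 114))) = 2944/(((-153/(-25))*(11 + 114))) = 2944/((-153*(-1/25)*125)) = 2944/(((153/25)*125)) = 2944/765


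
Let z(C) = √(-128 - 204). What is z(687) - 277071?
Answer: -277071 + 2*I*√83 ≈ -2.7707e+5 + 18.221*I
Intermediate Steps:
z(C) = 2*I*√83 (z(C) = √(-332) = 2*I*√83)
z(687) - 277071 = 2*I*√83 - 277071 = -277071 + 2*I*√83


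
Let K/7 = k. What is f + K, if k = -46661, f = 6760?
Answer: -319867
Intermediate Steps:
K = -326627 (K = 7*(-46661) = -326627)
f + K = 6760 - 326627 = -319867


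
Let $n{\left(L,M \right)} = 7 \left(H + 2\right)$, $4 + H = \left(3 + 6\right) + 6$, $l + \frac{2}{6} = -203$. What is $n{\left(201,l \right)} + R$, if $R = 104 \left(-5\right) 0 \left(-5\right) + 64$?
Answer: $155$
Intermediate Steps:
$l = - \frac{610}{3}$ ($l = - \frac{1}{3} - 203 = - \frac{610}{3} \approx -203.33$)
$H = 11$ ($H = -4 + \left(\left(3 + 6\right) + 6\right) = -4 + \left(9 + 6\right) = -4 + 15 = 11$)
$n{\left(L,M \right)} = 91$ ($n{\left(L,M \right)} = 7 \left(11 + 2\right) = 7 \cdot 13 = 91$)
$R = 64$ ($R = 104 \cdot 0 \left(-5\right) + 64 = 104 \cdot 0 + 64 = 0 + 64 = 64$)
$n{\left(201,l \right)} + R = 91 + 64 = 155$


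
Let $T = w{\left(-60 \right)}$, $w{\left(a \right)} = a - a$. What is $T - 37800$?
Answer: $-37800$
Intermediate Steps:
$w{\left(a \right)} = 0$
$T = 0$
$T - 37800 = 0 - 37800 = -37800$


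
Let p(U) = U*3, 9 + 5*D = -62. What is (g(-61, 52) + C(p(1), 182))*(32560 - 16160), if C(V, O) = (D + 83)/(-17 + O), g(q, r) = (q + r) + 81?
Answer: 39192064/33 ≈ 1.1876e+6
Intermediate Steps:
D = -71/5 (D = -9/5 + (1/5)*(-62) = -9/5 - 62/5 = -71/5 ≈ -14.200)
p(U) = 3*U
g(q, r) = 81 + q + r
C(V, O) = 344/(5*(-17 + O)) (C(V, O) = (-71/5 + 83)/(-17 + O) = 344/(5*(-17 + O)))
(g(-61, 52) + C(p(1), 182))*(32560 - 16160) = ((81 - 61 + 52) + 344/(5*(-17 + 182)))*(32560 - 16160) = (72 + (344/5)/165)*16400 = (72 + (344/5)*(1/165))*16400 = (72 + 344/825)*16400 = (59744/825)*16400 = 39192064/33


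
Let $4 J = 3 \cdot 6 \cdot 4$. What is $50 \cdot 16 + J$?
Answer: $818$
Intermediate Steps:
$J = 18$ ($J = \frac{3 \cdot 6 \cdot 4}{4} = \frac{18 \cdot 4}{4} = \frac{1}{4} \cdot 72 = 18$)
$50 \cdot 16 + J = 50 \cdot 16 + 18 = 800 + 18 = 818$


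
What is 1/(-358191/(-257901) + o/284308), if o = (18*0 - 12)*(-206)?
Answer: 6110276459/8539508175 ≈ 0.71553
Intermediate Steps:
o = 2472 (o = (0 - 12)*(-206) = -12*(-206) = 2472)
1/(-358191/(-257901) + o/284308) = 1/(-358191/(-257901) + 2472/284308) = 1/(-358191*(-1/257901) + 2472*(1/284308)) = 1/(119397/85967 + 618/71077) = 1/(8539508175/6110276459) = 6110276459/8539508175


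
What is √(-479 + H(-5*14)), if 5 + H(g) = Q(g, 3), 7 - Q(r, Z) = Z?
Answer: 4*I*√30 ≈ 21.909*I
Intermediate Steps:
Q(r, Z) = 7 - Z
H(g) = -1 (H(g) = -5 + (7 - 1*3) = -5 + (7 - 3) = -5 + 4 = -1)
√(-479 + H(-5*14)) = √(-479 - 1) = √(-480) = 4*I*√30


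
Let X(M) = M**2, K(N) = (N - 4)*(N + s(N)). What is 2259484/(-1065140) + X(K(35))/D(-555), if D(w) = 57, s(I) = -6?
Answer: 11325242402/798855 ≈ 14177.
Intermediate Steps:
K(N) = (-6 + N)*(-4 + N) (K(N) = (N - 4)*(N - 6) = (-4 + N)*(-6 + N) = (-6 + N)*(-4 + N))
2259484/(-1065140) + X(K(35))/D(-555) = 2259484/(-1065140) + (24 + 35**2 - 10*35)**2/57 = 2259484*(-1/1065140) + (24 + 1225 - 350)**2*(1/57) = -564871/266285 + 899**2*(1/57) = -564871/266285 + 808201*(1/57) = -564871/266285 + 808201/57 = 11325242402/798855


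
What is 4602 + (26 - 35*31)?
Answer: 3543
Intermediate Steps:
4602 + (26 - 35*31) = 4602 + (26 - 1085) = 4602 - 1059 = 3543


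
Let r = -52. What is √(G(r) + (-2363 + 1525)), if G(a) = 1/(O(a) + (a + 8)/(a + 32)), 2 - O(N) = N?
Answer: I*√66167913/281 ≈ 28.948*I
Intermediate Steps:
O(N) = 2 - N
G(a) = 1/(2 - a + (8 + a)/(32 + a)) (G(a) = 1/((2 - a) + (a + 8)/(a + 32)) = 1/((2 - a) + (8 + a)/(32 + a)) = 1/(2 - a + (8 + a)/(32 + a)))
√(G(r) + (-2363 + 1525)) = √((-32 - 1*(-52))/(-72 + (-52)² + 29*(-52)) + (-2363 + 1525)) = √((-32 + 52)/(-72 + 2704 - 1508) - 838) = √(20/1124 - 838) = √((1/1124)*20 - 838) = √(5/281 - 838) = √(-235473/281) = I*√66167913/281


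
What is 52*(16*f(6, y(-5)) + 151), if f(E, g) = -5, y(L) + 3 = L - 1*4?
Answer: 3692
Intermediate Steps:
y(L) = -7 + L (y(L) = -3 + (L - 1*4) = -3 + (L - 4) = -3 + (-4 + L) = -7 + L)
52*(16*f(6, y(-5)) + 151) = 52*(16*(-5) + 151) = 52*(-80 + 151) = 52*71 = 3692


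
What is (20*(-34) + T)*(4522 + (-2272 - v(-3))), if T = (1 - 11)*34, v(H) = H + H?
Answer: -2301120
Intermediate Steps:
v(H) = 2*H
T = -340 (T = -10*34 = -340)
(20*(-34) + T)*(4522 + (-2272 - v(-3))) = (20*(-34) - 340)*(4522 + (-2272 - 2*(-3))) = (-680 - 340)*(4522 + (-2272 - 1*(-6))) = -1020*(4522 + (-2272 + 6)) = -1020*(4522 - 2266) = -1020*2256 = -2301120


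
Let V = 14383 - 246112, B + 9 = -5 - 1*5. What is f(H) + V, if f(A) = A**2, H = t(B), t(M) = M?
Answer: -231368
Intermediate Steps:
B = -19 (B = -9 + (-5 - 1*5) = -9 + (-5 - 5) = -9 - 10 = -19)
H = -19
V = -231729
f(H) + V = (-19)**2 - 231729 = 361 - 231729 = -231368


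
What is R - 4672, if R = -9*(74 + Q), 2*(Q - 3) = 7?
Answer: -10793/2 ≈ -5396.5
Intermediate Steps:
Q = 13/2 (Q = 3 + (1/2)*7 = 3 + 7/2 = 13/2 ≈ 6.5000)
R = -1449/2 (R = -9*(74 + 13/2) = -9*161/2 = -1449/2 ≈ -724.50)
R - 4672 = -1449/2 - 4672 = -10793/2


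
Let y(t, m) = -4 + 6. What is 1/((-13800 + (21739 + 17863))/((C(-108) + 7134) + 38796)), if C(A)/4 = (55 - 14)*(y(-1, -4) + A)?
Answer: 2039/1843 ≈ 1.1063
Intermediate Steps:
y(t, m) = 2
C(A) = 328 + 164*A (C(A) = 4*((55 - 14)*(2 + A)) = 4*(41*(2 + A)) = 4*(82 + 41*A) = 328 + 164*A)
1/((-13800 + (21739 + 17863))/((C(-108) + 7134) + 38796)) = 1/((-13800 + (21739 + 17863))/(((328 + 164*(-108)) + 7134) + 38796)) = 1/((-13800 + 39602)/(((328 - 17712) + 7134) + 38796)) = 1/(25802/((-17384 + 7134) + 38796)) = 1/(25802/(-10250 + 38796)) = 1/(25802/28546) = 1/(25802*(1/28546)) = 1/(1843/2039) = 2039/1843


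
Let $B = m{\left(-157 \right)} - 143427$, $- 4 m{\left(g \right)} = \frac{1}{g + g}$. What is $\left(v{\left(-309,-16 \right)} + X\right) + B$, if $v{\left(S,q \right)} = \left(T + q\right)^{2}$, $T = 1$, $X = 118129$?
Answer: $- \frac{31491687}{1256} \approx -25073.0$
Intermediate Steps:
$m{\left(g \right)} = - \frac{1}{8 g}$ ($m{\left(g \right)} = - \frac{1}{4 \left(g + g\right)} = - \frac{1}{4 \cdot 2 g} = - \frac{\frac{1}{2} \frac{1}{g}}{4} = - \frac{1}{8 g}$)
$v{\left(S,q \right)} = \left(1 + q\right)^{2}$
$B = - \frac{180144311}{1256}$ ($B = - \frac{1}{8 \left(-157\right)} - 143427 = \left(- \frac{1}{8}\right) \left(- \frac{1}{157}\right) - 143427 = \frac{1}{1256} - 143427 = - \frac{180144311}{1256} \approx -1.4343 \cdot 10^{5}$)
$\left(v{\left(-309,-16 \right)} + X\right) + B = \left(\left(1 - 16\right)^{2} + 118129\right) - \frac{180144311}{1256} = \left(\left(-15\right)^{2} + 118129\right) - \frac{180144311}{1256} = \left(225 + 118129\right) - \frac{180144311}{1256} = 118354 - \frac{180144311}{1256} = - \frac{31491687}{1256}$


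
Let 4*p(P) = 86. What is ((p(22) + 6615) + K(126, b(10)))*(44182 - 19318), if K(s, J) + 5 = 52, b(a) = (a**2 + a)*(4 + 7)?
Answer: 166178544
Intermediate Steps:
p(P) = 43/2 (p(P) = (1/4)*86 = 43/2)
b(a) = 11*a + 11*a**2 (b(a) = (a + a**2)*11 = 11*a + 11*a**2)
K(s, J) = 47 (K(s, J) = -5 + 52 = 47)
((p(22) + 6615) + K(126, b(10)))*(44182 - 19318) = ((43/2 + 6615) + 47)*(44182 - 19318) = (13273/2 + 47)*24864 = (13367/2)*24864 = 166178544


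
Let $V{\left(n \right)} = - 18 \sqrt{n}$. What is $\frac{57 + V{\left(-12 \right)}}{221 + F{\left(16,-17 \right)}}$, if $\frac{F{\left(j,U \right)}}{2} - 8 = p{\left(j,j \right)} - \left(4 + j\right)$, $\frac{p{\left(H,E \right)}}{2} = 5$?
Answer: $\frac{57}{217} - \frac{36 i \sqrt{3}}{217} \approx 0.26267 - 0.28734 i$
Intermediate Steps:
$p{\left(H,E \right)} = 10$ ($p{\left(H,E \right)} = 2 \cdot 5 = 10$)
$F{\left(j,U \right)} = 28 - 2 j$ ($F{\left(j,U \right)} = 16 + 2 \left(10 - \left(4 + j\right)\right) = 16 + 2 \left(6 - j\right) = 16 - \left(-12 + 2 j\right) = 28 - 2 j$)
$\frac{57 + V{\left(-12 \right)}}{221 + F{\left(16,-17 \right)}} = \frac{57 - 18 \sqrt{-12}}{221 + \left(28 - 32\right)} = \frac{57 - 18 \cdot 2 i \sqrt{3}}{221 + \left(28 - 32\right)} = \frac{57 - 36 i \sqrt{3}}{221 - 4} = \frac{57 - 36 i \sqrt{3}}{217} = \left(57 - 36 i \sqrt{3}\right) \frac{1}{217} = \frac{57}{217} - \frac{36 i \sqrt{3}}{217}$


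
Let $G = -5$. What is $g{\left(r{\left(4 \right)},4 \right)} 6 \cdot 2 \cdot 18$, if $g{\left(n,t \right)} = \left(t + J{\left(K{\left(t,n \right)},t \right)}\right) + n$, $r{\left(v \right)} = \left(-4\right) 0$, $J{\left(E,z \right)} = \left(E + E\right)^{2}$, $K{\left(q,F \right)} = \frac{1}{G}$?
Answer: $\frac{22464}{25} \approx 898.56$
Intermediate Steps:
$K{\left(q,F \right)} = - \frac{1}{5}$ ($K{\left(q,F \right)} = \frac{1}{-5} = - \frac{1}{5}$)
$J{\left(E,z \right)} = 4 E^{2}$ ($J{\left(E,z \right)} = \left(2 E\right)^{2} = 4 E^{2}$)
$r{\left(v \right)} = 0$
$g{\left(n,t \right)} = \frac{4}{25} + n + t$ ($g{\left(n,t \right)} = \left(t + 4 \left(- \frac{1}{5}\right)^{2}\right) + n = \left(t + 4 \cdot \frac{1}{25}\right) + n = \left(t + \frac{4}{25}\right) + n = \left(\frac{4}{25} + t\right) + n = \frac{4}{25} + n + t$)
$g{\left(r{\left(4 \right)},4 \right)} 6 \cdot 2 \cdot 18 = \left(\frac{4}{25} + 0 + 4\right) 6 \cdot 2 \cdot 18 = \frac{104}{25} \cdot 12 \cdot 18 = \frac{1248}{25} \cdot 18 = \frac{22464}{25}$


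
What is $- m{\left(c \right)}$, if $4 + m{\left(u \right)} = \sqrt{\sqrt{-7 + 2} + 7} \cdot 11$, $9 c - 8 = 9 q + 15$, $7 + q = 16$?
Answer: $4 - 11 \sqrt{7 + i \sqrt{5}} \approx -25.463 - 4.5916 i$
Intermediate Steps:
$q = 9$ ($q = -7 + 16 = 9$)
$c = \frac{104}{9}$ ($c = \frac{8}{9} + \frac{9 \cdot 9 + 15}{9} = \frac{8}{9} + \frac{81 + 15}{9} = \frac{8}{9} + \frac{1}{9} \cdot 96 = \frac{8}{9} + \frac{32}{3} = \frac{104}{9} \approx 11.556$)
$m{\left(u \right)} = -4 + 11 \sqrt{7 + i \sqrt{5}}$ ($m{\left(u \right)} = -4 + \sqrt{\sqrt{-7 + 2} + 7} \cdot 11 = -4 + \sqrt{\sqrt{-5} + 7} \cdot 11 = -4 + \sqrt{i \sqrt{5} + 7} \cdot 11 = -4 + \sqrt{7 + i \sqrt{5}} \cdot 11 = -4 + 11 \sqrt{7 + i \sqrt{5}}$)
$- m{\left(c \right)} = - (-4 + 11 \sqrt{7 + i \sqrt{5}}) = 4 - 11 \sqrt{7 + i \sqrt{5}}$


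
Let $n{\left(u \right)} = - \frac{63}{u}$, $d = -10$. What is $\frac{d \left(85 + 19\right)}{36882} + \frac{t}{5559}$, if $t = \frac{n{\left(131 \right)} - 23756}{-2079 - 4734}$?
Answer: $- \frac{93427790903}{3388652712891} \approx -0.027571$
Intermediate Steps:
$t = \frac{3112099}{892503}$ ($t = \frac{- \frac{63}{131} - 23756}{-2079 - 4734} = - \frac{3112099}{131 \left(-6813\right)} = \left(- \frac{3112099}{131}\right) \left(- \frac{1}{6813}\right) = \frac{3112099}{892503} \approx 3.4869$)
$\frac{d \left(85 + 19\right)}{36882} + \frac{t}{5559} = \frac{\left(-10\right) \left(85 + 19\right)}{36882} + \frac{3112099}{892503 \cdot 5559} = \left(-10\right) 104 \cdot \frac{1}{36882} + \frac{3112099}{892503} \cdot \frac{1}{5559} = \left(-1040\right) \frac{1}{36882} + \frac{3112099}{4961424177} = - \frac{520}{18441} + \frac{3112099}{4961424177} = - \frac{93427790903}{3388652712891}$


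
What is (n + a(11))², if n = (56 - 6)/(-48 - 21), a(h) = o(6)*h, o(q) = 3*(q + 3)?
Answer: 417916249/4761 ≈ 87779.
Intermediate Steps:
o(q) = 9 + 3*q (o(q) = 3*(3 + q) = 9 + 3*q)
a(h) = 27*h (a(h) = (9 + 3*6)*h = (9 + 18)*h = 27*h)
n = -50/69 (n = 50/(-69) = 50*(-1/69) = -50/69 ≈ -0.72464)
(n + a(11))² = (-50/69 + 27*11)² = (-50/69 + 297)² = (20443/69)² = 417916249/4761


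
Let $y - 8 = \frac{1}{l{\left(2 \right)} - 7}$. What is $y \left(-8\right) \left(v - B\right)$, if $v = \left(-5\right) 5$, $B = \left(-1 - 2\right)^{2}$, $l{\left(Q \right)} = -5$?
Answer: $\frac{6460}{3} \approx 2153.3$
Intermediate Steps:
$B = 9$ ($B = \left(-3\right)^{2} = 9$)
$v = -25$
$y = \frac{95}{12}$ ($y = 8 + \frac{1}{-5 - 7} = 8 + \frac{1}{-12} = 8 - \frac{1}{12} = \frac{95}{12} \approx 7.9167$)
$y \left(-8\right) \left(v - B\right) = \frac{95}{12} \left(-8\right) \left(-25 - 9\right) = - \frac{190 \left(-25 - 9\right)}{3} = \left(- \frac{190}{3}\right) \left(-34\right) = \frac{6460}{3}$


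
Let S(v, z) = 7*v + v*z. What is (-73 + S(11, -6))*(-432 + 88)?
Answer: 21328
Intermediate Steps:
(-73 + S(11, -6))*(-432 + 88) = (-73 + 11*(7 - 6))*(-432 + 88) = (-73 + 11*1)*(-344) = (-73 + 11)*(-344) = -62*(-344) = 21328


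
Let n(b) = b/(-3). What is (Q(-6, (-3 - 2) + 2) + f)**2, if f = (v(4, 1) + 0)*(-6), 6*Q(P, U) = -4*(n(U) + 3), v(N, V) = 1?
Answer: 676/9 ≈ 75.111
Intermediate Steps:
n(b) = -b/3 (n(b) = b*(-1/3) = -b/3)
Q(P, U) = -2 + 2*U/9 (Q(P, U) = (-4*(-U/3 + 3))/6 = (-4*(3 - U/3))/6 = (-12 + 4*U/3)/6 = -2 + 2*U/9)
f = -6 (f = (1 + 0)*(-6) = 1*(-6) = -6)
(Q(-6, (-3 - 2) + 2) + f)**2 = ((-2 + 2*((-3 - 2) + 2)/9) - 6)**2 = ((-2 + 2*(-5 + 2)/9) - 6)**2 = ((-2 + (2/9)*(-3)) - 6)**2 = ((-2 - 2/3) - 6)**2 = (-8/3 - 6)**2 = (-26/3)**2 = 676/9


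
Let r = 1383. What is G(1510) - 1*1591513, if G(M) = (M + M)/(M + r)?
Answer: -4604244089/2893 ≈ -1.5915e+6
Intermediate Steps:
G(M) = 2*M/(1383 + M) (G(M) = (M + M)/(M + 1383) = (2*M)/(1383 + M) = 2*M/(1383 + M))
G(1510) - 1*1591513 = 2*1510/(1383 + 1510) - 1*1591513 = 2*1510/2893 - 1591513 = 2*1510*(1/2893) - 1591513 = 3020/2893 - 1591513 = -4604244089/2893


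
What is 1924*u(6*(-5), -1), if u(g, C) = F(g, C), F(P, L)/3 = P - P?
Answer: 0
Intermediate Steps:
F(P, L) = 0 (F(P, L) = 3*(P - P) = 3*0 = 0)
u(g, C) = 0
1924*u(6*(-5), -1) = 1924*0 = 0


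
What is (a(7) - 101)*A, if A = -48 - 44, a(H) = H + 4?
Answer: 8280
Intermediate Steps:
a(H) = 4 + H
A = -92
(a(7) - 101)*A = ((4 + 7) - 101)*(-92) = (11 - 101)*(-92) = -90*(-92) = 8280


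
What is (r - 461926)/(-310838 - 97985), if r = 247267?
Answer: 214659/408823 ≈ 0.52507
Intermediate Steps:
(r - 461926)/(-310838 - 97985) = (247267 - 461926)/(-310838 - 97985) = -214659/(-408823) = -214659*(-1/408823) = 214659/408823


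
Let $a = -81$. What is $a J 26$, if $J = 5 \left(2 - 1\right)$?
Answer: $-10530$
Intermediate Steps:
$J = 5$ ($J = 5 \cdot 1 = 5$)
$a J 26 = \left(-81\right) 5 \cdot 26 = \left(-405\right) 26 = -10530$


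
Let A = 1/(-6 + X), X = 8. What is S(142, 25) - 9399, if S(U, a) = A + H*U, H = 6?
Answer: -17093/2 ≈ -8546.5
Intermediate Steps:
A = ½ (A = 1/(-6 + 8) = 1/2 = ½ ≈ 0.50000)
S(U, a) = ½ + 6*U
S(142, 25) - 9399 = (½ + 6*142) - 9399 = (½ + 852) - 9399 = 1705/2 - 9399 = -17093/2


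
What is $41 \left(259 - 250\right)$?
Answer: $369$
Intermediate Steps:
$41 \left(259 - 250\right) = 41 \cdot 9 = 369$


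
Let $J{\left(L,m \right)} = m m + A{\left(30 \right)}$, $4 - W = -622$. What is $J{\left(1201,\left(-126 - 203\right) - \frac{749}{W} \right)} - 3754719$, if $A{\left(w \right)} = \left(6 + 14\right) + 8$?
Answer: $- \frac{1428647160107}{391876} \approx -3.6457 \cdot 10^{6}$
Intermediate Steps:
$W = 626$ ($W = 4 - -622 = 4 + 622 = 626$)
$A{\left(w \right)} = 28$ ($A{\left(w \right)} = 20 + 8 = 28$)
$J{\left(L,m \right)} = 28 + m^{2}$ ($J{\left(L,m \right)} = m m + 28 = m^{2} + 28 = 28 + m^{2}$)
$J{\left(1201,\left(-126 - 203\right) - \frac{749}{W} \right)} - 3754719 = \left(28 + \left(\left(-126 - 203\right) - \frac{749}{626}\right)^{2}\right) - 3754719 = \left(28 + \left(-329 - \frac{749}{626}\right)^{2}\right) - 3754719 = \left(28 + \left(- \frac{206703}{626}\right)^{2}\right) - 3754719 = \left(28 + \frac{42726130209}{391876}\right) - 3754719 = \frac{42737102737}{391876} - 3754719 = - \frac{1428647160107}{391876}$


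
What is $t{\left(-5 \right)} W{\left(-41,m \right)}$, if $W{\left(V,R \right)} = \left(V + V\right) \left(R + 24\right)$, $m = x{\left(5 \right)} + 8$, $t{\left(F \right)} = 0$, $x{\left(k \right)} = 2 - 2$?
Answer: $0$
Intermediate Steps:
$x{\left(k \right)} = 0$
$m = 8$ ($m = 0 + 8 = 8$)
$W{\left(V,R \right)} = 2 V \left(24 + R\right)$
$t{\left(-5 \right)} W{\left(-41,m \right)} = 0 \cdot 2 \left(-41\right) \left(24 + 8\right) = 0 \cdot 2 \left(-41\right) 32 = 0 \left(-2624\right) = 0$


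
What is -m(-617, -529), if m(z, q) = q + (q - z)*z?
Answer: 54825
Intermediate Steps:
m(z, q) = q + z*(q - z)
-m(-617, -529) = -(-529 - 1*(-617)² - 529*(-617)) = -(-529 - 1*380689 + 326393) = -(-529 - 380689 + 326393) = -1*(-54825) = 54825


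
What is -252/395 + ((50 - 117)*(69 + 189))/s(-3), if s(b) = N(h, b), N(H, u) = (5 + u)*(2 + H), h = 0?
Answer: -3414489/790 ≈ -4322.1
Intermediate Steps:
N(H, u) = (2 + H)*(5 + u)
s(b) = 10 + 2*b (s(b) = 10 + 2*b + 5*0 + 0*b = 10 + 2*b + 0 + 0 = 10 + 2*b)
-252/395 + ((50 - 117)*(69 + 189))/s(-3) = -252/395 + ((50 - 117)*(69 + 189))/(10 + 2*(-3)) = -252*1/395 + (-67*258)/(10 - 6) = -252/395 - 17286/4 = -252/395 - 17286*1/4 = -252/395 - 8643/2 = -3414489/790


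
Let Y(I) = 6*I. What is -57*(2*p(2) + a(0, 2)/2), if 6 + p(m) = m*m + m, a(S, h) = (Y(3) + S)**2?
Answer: -9234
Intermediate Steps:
a(S, h) = (18 + S)**2 (a(S, h) = (6*3 + S)**2 = (18 + S)**2)
p(m) = -6 + m + m**2 (p(m) = -6 + (m*m + m) = -6 + (m**2 + m) = -6 + (m + m**2) = -6 + m + m**2)
-57*(2*p(2) + a(0, 2)/2) = -57*(2*(-6 + 2 + 2**2) + (18 + 0)**2/2) = -57*(2*(-6 + 2 + 4) + 18**2*(1/2)) = -57*(2*0 + 324*(1/2)) = -57*(0 + 162) = -57*162 = -9234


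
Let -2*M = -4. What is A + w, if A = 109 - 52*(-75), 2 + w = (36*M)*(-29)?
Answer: 1919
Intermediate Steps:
M = 2 (M = -½*(-4) = 2)
w = -2090 (w = -2 + (36*2)*(-29) = -2 + 72*(-29) = -2 - 2088 = -2090)
A = 4009 (A = 109 + 3900 = 4009)
A + w = 4009 - 2090 = 1919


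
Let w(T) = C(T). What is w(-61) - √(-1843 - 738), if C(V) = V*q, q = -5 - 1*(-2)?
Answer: 183 - I*√2581 ≈ 183.0 - 50.804*I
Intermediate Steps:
q = -3 (q = -5 + 2 = -3)
C(V) = -3*V (C(V) = V*(-3) = -3*V)
w(T) = -3*T
w(-61) - √(-1843 - 738) = -3*(-61) - √(-1843 - 738) = 183 - √(-2581) = 183 - I*√2581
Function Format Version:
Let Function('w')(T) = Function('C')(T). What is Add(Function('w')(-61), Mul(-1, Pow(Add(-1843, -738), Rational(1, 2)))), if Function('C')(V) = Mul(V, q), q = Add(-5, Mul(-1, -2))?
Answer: Add(183, Mul(-1, I, Pow(2581, Rational(1, 2)))) ≈ Add(183.00, Mul(-50.804, I))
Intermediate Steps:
q = -3 (q = Add(-5, 2) = -3)
Function('C')(V) = Mul(-3, V) (Function('C')(V) = Mul(V, -3) = Mul(-3, V))
Function('w')(T) = Mul(-3, T)
Add(Function('w')(-61), Mul(-1, Pow(Add(-1843, -738), Rational(1, 2)))) = Add(Mul(-3, -61), Mul(-1, Pow(Add(-1843, -738), Rational(1, 2)))) = Add(183, Mul(-1, Pow(-2581, Rational(1, 2)))) = Add(183, Mul(-1, Mul(I, Pow(2581, Rational(1, 2))))) = Add(183, Mul(-1, I, Pow(2581, Rational(1, 2))))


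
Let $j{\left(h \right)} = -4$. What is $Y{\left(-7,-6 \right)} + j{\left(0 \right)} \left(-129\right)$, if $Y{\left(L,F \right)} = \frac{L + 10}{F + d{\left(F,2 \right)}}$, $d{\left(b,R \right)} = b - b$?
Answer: $\frac{1031}{2} \approx 515.5$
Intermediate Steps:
$d{\left(b,R \right)} = 0$
$Y{\left(L,F \right)} = \frac{10 + L}{F}$ ($Y{\left(L,F \right)} = \frac{L + 10}{F + 0} = \frac{10 + L}{F}$)
$Y{\left(-7,-6 \right)} + j{\left(0 \right)} \left(-129\right) = \frac{10 - 7}{-6} - -516 = \left(- \frac{1}{6}\right) 3 + 516 = - \frac{1}{2} + 516 = \frac{1031}{2}$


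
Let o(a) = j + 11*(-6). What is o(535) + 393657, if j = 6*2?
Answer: 393603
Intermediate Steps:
j = 12
o(a) = -54 (o(a) = 12 + 11*(-6) = 12 - 66 = -54)
o(535) + 393657 = -54 + 393657 = 393603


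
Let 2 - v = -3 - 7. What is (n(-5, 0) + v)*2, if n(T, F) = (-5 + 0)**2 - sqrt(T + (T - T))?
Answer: 74 - 2*I*sqrt(5) ≈ 74.0 - 4.4721*I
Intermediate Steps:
v = 12 (v = 2 - (-3 - 7) = 2 - 1*(-10) = 2 + 10 = 12)
n(T, F) = 25 - sqrt(T) (n(T, F) = (-5)**2 - sqrt(T + 0) = 25 - sqrt(T))
(n(-5, 0) + v)*2 = ((25 - sqrt(-5)) + 12)*2 = ((25 - I*sqrt(5)) + 12)*2 = (37 - I*sqrt(5))*2 = 74 - 2*I*sqrt(5)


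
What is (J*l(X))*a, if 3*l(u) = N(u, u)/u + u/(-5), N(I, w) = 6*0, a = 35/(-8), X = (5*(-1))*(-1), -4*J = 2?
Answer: -35/48 ≈ -0.72917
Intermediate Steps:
J = -1/2 (J = -1/4*2 = -1/2 ≈ -0.50000)
X = 5 (X = -5*(-1) = 5)
a = -35/8 (a = 35*(-1/8) = -35/8 ≈ -4.3750)
N(I, w) = 0
l(u) = -u/15 (l(u) = (0/u + u/(-5))/3 = (0 + u*(-1/5))/3 = (0 - u/5)/3 = (-u/5)/3 = -u/15)
(J*l(X))*a = -(-1)*5/30*(-35/8) = -1/2*(-1/3)*(-35/8) = (1/6)*(-35/8) = -35/48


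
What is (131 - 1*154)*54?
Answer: -1242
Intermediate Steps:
(131 - 1*154)*54 = (131 - 154)*54 = -23*54 = -1242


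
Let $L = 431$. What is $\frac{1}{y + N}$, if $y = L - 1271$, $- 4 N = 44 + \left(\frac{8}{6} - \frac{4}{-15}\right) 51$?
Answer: $- \frac{5}{4357} \approx -0.0011476$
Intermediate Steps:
$N = - \frac{157}{5}$ ($N = - \frac{44 + \left(\frac{8}{6} - \frac{4}{-15}\right) 51}{4} = - \frac{44 + \left(8 \cdot \frac{1}{6} - - \frac{4}{15}\right) 51}{4} = - \frac{44 + \left(\frac{4}{3} + \frac{4}{15}\right) 51}{4} = - \frac{44 + \frac{8}{5} \cdot 51}{4} = - \frac{44 + \frac{408}{5}}{4} = \left(- \frac{1}{4}\right) \frac{628}{5} = - \frac{157}{5} \approx -31.4$)
$y = -840$ ($y = 431 - 1271 = -840$)
$\frac{1}{y + N} = \frac{1}{-840 - \frac{157}{5}} = \frac{1}{- \frac{4357}{5}} = - \frac{5}{4357}$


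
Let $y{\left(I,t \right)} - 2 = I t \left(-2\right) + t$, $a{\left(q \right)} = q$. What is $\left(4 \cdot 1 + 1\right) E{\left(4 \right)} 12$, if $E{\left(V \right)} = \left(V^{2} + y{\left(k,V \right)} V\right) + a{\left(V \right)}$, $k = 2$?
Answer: $-1200$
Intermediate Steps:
$y{\left(I,t \right)} = 2 + t - 2 I t$ ($y{\left(I,t \right)} = 2 + \left(I t \left(-2\right) + t\right) = 2 - \left(- t + 2 I t\right) = 2 + t - 2 I t$)
$E{\left(V \right)} = V + V^{2} + V \left(2 - 3 V\right)$ ($E{\left(V \right)} = \left(V^{2} + \left(2 + V - 4 V\right) V\right) + V = \left(V^{2} + \left(2 - 3 V\right) V\right) + V = \left(V^{2} + V \left(2 - 3 V\right)\right) + V = V + V^{2} + V \left(2 - 3 V\right)$)
$\left(4 \cdot 1 + 1\right) E{\left(4 \right)} 12 = \left(4 \cdot 1 + 1\right) 4 \left(3 - 8\right) 12 = \left(4 + 1\right) 4 \left(3 - 8\right) 12 = 5 \cdot 4 \left(-5\right) 12 = 5 \left(-20\right) 12 = \left(-100\right) 12 = -1200$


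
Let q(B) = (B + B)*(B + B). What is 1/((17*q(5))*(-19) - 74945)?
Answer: -1/107245 ≈ -9.3244e-6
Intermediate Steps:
q(B) = 4*B**2 (q(B) = (2*B)*(2*B) = 4*B**2)
1/((17*q(5))*(-19) - 74945) = 1/((17*(4*5**2))*(-19) - 74945) = 1/((17*(4*25))*(-19) - 74945) = 1/((17*100)*(-19) - 74945) = 1/(1700*(-19) - 74945) = 1/(-32300 - 74945) = 1/(-107245) = -1/107245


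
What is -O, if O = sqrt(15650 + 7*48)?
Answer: -sqrt(15986) ≈ -126.44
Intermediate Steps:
O = sqrt(15986) (O = sqrt(15650 + 336) = sqrt(15986) ≈ 126.44)
-O = -sqrt(15986)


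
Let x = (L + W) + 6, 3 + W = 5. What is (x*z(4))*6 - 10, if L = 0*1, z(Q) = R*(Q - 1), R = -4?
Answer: -586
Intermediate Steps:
W = 2 (W = -3 + 5 = 2)
z(Q) = 4 - 4*Q (z(Q) = -4*(Q - 1) = -4*(-1 + Q) = 4 - 4*Q)
L = 0
x = 8 (x = (0 + 2) + 6 = 2 + 6 = 8)
(x*z(4))*6 - 10 = (8*(4 - 4*4))*6 - 10 = (8*(4 - 16))*6 - 10 = (8*(-12))*6 - 10 = -96*6 - 10 = -576 - 10 = -586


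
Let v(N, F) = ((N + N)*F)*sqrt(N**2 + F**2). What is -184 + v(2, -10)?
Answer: -184 - 80*sqrt(26) ≈ -591.92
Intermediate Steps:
v(N, F) = 2*F*N*sqrt(F**2 + N**2) (v(N, F) = ((2*N)*F)*sqrt(F**2 + N**2) = (2*F*N)*sqrt(F**2 + N**2) = 2*F*N*sqrt(F**2 + N**2))
-184 + v(2, -10) = -184 + 2*(-10)*2*sqrt((-10)**2 + 2**2) = -184 + 2*(-10)*2*sqrt(100 + 4) = -184 + 2*(-10)*2*sqrt(104) = -184 + 2*(-10)*2*(2*sqrt(26)) = -184 - 80*sqrt(26)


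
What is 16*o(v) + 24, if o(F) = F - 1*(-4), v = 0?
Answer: 88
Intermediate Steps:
o(F) = 4 + F (o(F) = F + 4 = 4 + F)
16*o(v) + 24 = 16*(4 + 0) + 24 = 16*4 + 24 = 64 + 24 = 88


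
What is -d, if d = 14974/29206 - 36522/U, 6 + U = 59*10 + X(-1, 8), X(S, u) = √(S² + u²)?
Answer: 308912167727/4979491573 - 36522*√65/340991 ≈ 61.173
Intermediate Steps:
U = 584 + √65 (U = -6 + (59*10 + √((-1)² + 8²)) = -6 + (590 + √(1 + 64)) = -6 + (590 + √65) = 584 + √65 ≈ 592.06)
d = 7487/14603 - 36522/(584 + √65) (d = 14974/29206 - 36522/(584 + √65) = 14974*(1/29206) - 36522/(584 + √65) = 7487/14603 - 36522/(584 + √65) ≈ -61.173)
-d = -(-308912167727/4979491573 + 36522*√65/340991) = 308912167727/4979491573 - 36522*√65/340991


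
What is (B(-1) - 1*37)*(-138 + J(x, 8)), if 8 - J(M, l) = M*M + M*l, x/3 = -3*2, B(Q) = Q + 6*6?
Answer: 620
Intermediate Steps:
B(Q) = 36 + Q (B(Q) = Q + 36 = 36 + Q)
x = -18 (x = 3*(-3*2) = 3*(-6) = -18)
J(M, l) = 8 - M**2 - M*l (J(M, l) = 8 - (M*M + M*l) = 8 - (M**2 + M*l) = 8 + (-M**2 - M*l) = 8 - M**2 - M*l)
(B(-1) - 1*37)*(-138 + J(x, 8)) = ((36 - 1) - 1*37)*(-138 + (8 - 1*(-18)**2 - 1*(-18)*8)) = (35 - 37)*(-138 + (8 - 1*324 + 144)) = -2*(-138 + (8 - 324 + 144)) = -2*(-138 - 172) = -2*(-310) = 620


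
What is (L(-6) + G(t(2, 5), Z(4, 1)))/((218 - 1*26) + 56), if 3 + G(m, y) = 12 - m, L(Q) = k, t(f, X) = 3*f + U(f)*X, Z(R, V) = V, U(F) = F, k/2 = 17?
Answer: 27/248 ≈ 0.10887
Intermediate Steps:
k = 34 (k = 2*17 = 34)
t(f, X) = 3*f + X*f (t(f, X) = 3*f + f*X = 3*f + X*f)
L(Q) = 34
G(m, y) = 9 - m (G(m, y) = -3 + (12 - m) = 9 - m)
(L(-6) + G(t(2, 5), Z(4, 1)))/((218 - 1*26) + 56) = (34 + (9 - 2*(3 + 5)))/((218 - 1*26) + 56) = (34 + (9 - 2*8))/((218 - 26) + 56) = (34 + (9 - 1*16))/(192 + 56) = (34 + (9 - 16))/248 = (34 - 7)*(1/248) = 27*(1/248) = 27/248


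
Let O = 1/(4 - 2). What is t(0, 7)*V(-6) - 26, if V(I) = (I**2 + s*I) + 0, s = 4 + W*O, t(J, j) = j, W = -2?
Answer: 100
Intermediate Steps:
O = 1/2 ≈ 0.50000
s = 3 (s = 4 - 2*1/2 = 4 - 1 = 3)
V(I) = I**2 + 3*I (V(I) = (I**2 + 3*I) + 0 = I**2 + 3*I)
t(0, 7)*V(-6) - 26 = 7*(-6*(3 - 6)) - 26 = 7*(-6*(-3)) - 26 = 7*18 - 26 = 126 - 26 = 100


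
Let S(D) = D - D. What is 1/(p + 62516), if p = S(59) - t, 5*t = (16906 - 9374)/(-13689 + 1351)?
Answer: 30845/1928309786 ≈ 1.5996e-5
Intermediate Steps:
S(D) = 0
t = -3766/30845 (t = ((16906 - 9374)/(-13689 + 1351))/5 = (7532/(-12338))/5 = (7532*(-1/12338))/5 = (⅕)*(-3766/6169) = -3766/30845 ≈ -0.12209)
p = 3766/30845 (p = 0 - 1*(-3766/30845) = 0 + 3766/30845 = 3766/30845 ≈ 0.12209)
1/(p + 62516) = 1/(3766/30845 + 62516) = 1/(1928309786/30845) = 30845/1928309786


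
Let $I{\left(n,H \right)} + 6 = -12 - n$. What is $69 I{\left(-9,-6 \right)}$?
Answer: $-621$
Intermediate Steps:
$I{\left(n,H \right)} = -18 - n$ ($I{\left(n,H \right)} = -6 - \left(12 + n\right) = -18 - n$)
$69 I{\left(-9,-6 \right)} = 69 \left(-18 - -9\right) = 69 \left(-18 + 9\right) = 69 \left(-9\right) = -621$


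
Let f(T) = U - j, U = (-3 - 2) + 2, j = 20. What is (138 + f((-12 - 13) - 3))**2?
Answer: 13225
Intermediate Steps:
U = -3 (U = -5 + 2 = -3)
f(T) = -23 (f(T) = -3 - 1*20 = -3 - 20 = -23)
(138 + f((-12 - 13) - 3))**2 = (138 - 23)**2 = 115**2 = 13225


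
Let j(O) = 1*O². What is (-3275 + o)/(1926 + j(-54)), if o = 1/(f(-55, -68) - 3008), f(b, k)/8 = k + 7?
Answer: -3816467/5642544 ≈ -0.67637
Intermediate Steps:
f(b, k) = 56 + 8*k (f(b, k) = 8*(k + 7) = 8*(7 + k) = 56 + 8*k)
j(O) = O²
o = -1/3496 (o = 1/((56 + 8*(-68)) - 3008) = 1/((56 - 544) - 3008) = 1/(-488 - 3008) = 1/(-3496) = -1/3496 ≈ -0.00028604)
(-3275 + o)/(1926 + j(-54)) = (-3275 - 1/3496)/(1926 + (-54)²) = -11449401/(3496*(1926 + 2916)) = -11449401/3496/4842 = -11449401/3496*1/4842 = -3816467/5642544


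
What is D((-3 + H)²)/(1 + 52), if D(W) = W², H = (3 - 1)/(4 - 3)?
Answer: 1/53 ≈ 0.018868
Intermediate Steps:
H = 2 (H = 2/1 = 2*1 = 2)
D((-3 + H)²)/(1 + 52) = ((-3 + 2)²)²/(1 + 52) = ((-1)²)²/53 = 1²*(1/53) = 1*(1/53) = 1/53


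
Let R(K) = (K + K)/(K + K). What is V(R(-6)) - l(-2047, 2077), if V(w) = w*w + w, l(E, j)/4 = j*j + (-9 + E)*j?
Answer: -174466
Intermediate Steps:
R(K) = 1 (R(K) = (2*K)/((2*K)) = (2*K)*(1/(2*K)) = 1)
l(E, j) = 4*j**2 + 4*j*(-9 + E) (l(E, j) = 4*(j*j + (-9 + E)*j) = 4*(j**2 + j*(-9 + E)) = 4*j**2 + 4*j*(-9 + E))
V(w) = w + w**2 (V(w) = w**2 + w = w + w**2)
V(R(-6)) - l(-2047, 2077) = 1*(1 + 1) - 4*2077*(-9 - 2047 + 2077) = 1*2 - 4*2077*21 = 2 - 1*174468 = 2 - 174468 = -174466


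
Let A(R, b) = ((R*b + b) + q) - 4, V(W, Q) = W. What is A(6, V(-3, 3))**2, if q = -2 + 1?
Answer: 676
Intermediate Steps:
q = -1
A(R, b) = -5 + b + R*b (A(R, b) = ((R*b + b) - 1) - 4 = ((b + R*b) - 1) - 4 = (-1 + b + R*b) - 4 = -5 + b + R*b)
A(6, V(-3, 3))**2 = (-5 - 3 + 6*(-3))**2 = (-5 - 3 - 18)**2 = (-26)**2 = 676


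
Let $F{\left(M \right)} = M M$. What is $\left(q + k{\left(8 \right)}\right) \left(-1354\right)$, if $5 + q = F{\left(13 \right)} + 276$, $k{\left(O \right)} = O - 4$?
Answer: $-601176$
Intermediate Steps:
$F{\left(M \right)} = M^{2}$
$k{\left(O \right)} = -4 + O$
$q = 440$ ($q = -5 + \left(13^{2} + 276\right) = -5 + \left(169 + 276\right) = -5 + 445 = 440$)
$\left(q + k{\left(8 \right)}\right) \left(-1354\right) = \left(440 + \left(-4 + 8\right)\right) \left(-1354\right) = \left(440 + 4\right) \left(-1354\right) = 444 \left(-1354\right) = -601176$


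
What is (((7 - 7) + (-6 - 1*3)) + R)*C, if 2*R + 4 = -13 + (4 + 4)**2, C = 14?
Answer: 203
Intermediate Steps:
R = 47/2 (R = -2 + (-13 + (4 + 4)**2)/2 = -2 + (-13 + 8**2)/2 = -2 + (-13 + 64)/2 = -2 + (1/2)*51 = -2 + 51/2 = 47/2 ≈ 23.500)
(((7 - 7) + (-6 - 1*3)) + R)*C = (((7 - 7) + (-6 - 1*3)) + 47/2)*14 = ((0 + (-6 - 3)) + 47/2)*14 = ((0 - 9) + 47/2)*14 = (-9 + 47/2)*14 = (29/2)*14 = 203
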